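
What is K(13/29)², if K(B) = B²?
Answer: 28561/707281 ≈ 0.040381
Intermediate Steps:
K(13/29)² = ((13/29)²)² = (169/841)² = 28561/707281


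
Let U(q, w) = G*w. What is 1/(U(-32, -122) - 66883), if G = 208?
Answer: -1/92259 ≈ -1.0839e-5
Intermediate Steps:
U(q, w) = 208*w
1/(U(-32, -122) - 66883) = 1/(208*(-122) - 66883) = 1/(-25376 - 66883) = 1/(-92259) = -1/92259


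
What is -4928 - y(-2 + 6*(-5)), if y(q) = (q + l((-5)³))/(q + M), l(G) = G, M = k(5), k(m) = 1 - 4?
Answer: -172637/35 ≈ -4932.5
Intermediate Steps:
k(m) = -3
M = -3
y(q) = (-125 + q)/(-3 + q) (y(q) = (q + (-5)³)/(q - 3) = (q - 125)/(-3 + q) = (-125 + q)/(-3 + q))
-4928 - y(-2 + 6*(-5)) = -4928 - (-125 + (-2 + 6*(-5)))/(-3 + (-2 + 6*(-5))) = -4928 - (-125 + (-2 - 30))/(-3 + (-2 - 30)) = -4928 - (-125 - 32)/(-3 - 32) = -4928 - (-157)/(-35) = -4928 - (-1)*(-157)/35 = -4928 - 1*157/35 = -4928 - 157/35 = -172637/35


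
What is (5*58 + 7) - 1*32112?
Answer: -31815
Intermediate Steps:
(5*58 + 7) - 1*32112 = (290 + 7) - 32112 = 297 - 32112 = -31815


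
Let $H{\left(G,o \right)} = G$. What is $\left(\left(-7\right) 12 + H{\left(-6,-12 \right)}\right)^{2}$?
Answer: $8100$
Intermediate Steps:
$\left(\left(-7\right) 12 + H{\left(-6,-12 \right)}\right)^{2} = \left(\left(-7\right) 12 - 6\right)^{2} = \left(-84 - 6\right)^{2} = \left(-90\right)^{2} = 8100$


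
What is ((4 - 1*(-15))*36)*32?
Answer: 21888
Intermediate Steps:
((4 - 1*(-15))*36)*32 = ((4 + 15)*36)*32 = (19*36)*32 = 684*32 = 21888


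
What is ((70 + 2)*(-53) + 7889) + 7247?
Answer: 11320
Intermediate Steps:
((70 + 2)*(-53) + 7889) + 7247 = (72*(-53) + 7889) + 7247 = (-3816 + 7889) + 7247 = 4073 + 7247 = 11320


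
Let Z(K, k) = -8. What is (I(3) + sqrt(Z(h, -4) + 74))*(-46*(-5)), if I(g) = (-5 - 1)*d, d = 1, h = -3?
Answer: -1380 + 230*sqrt(66) ≈ 488.53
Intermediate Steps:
I(g) = -6 (I(g) = (-5 - 1)*1 = -6*1 = -6)
(I(3) + sqrt(Z(h, -4) + 74))*(-46*(-5)) = (-6 + sqrt(-8 + 74))*(-46*(-5)) = (-6 + sqrt(66))*230 = -1380 + 230*sqrt(66)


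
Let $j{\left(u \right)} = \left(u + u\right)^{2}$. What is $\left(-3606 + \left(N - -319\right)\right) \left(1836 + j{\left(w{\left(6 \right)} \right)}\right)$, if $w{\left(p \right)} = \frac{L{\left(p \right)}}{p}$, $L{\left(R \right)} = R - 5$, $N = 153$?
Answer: $- \frac{51789350}{9} \approx -5.7544 \cdot 10^{6}$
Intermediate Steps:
$L{\left(R \right)} = -5 + R$
$w{\left(p \right)} = \frac{-5 + p}{p}$
$j{\left(u \right)} = 4 u^{2}$ ($j{\left(u \right)} = \left(2 u\right)^{2} = 4 u^{2}$)
$\left(-3606 + \left(N - -319\right)\right) \left(1836 + j{\left(w{\left(6 \right)} \right)}\right) = \left(-3606 + \left(153 - -319\right)\right) \left(1836 + 4 \left(\frac{-5 + 6}{6}\right)^{2}\right) = \left(-3606 + \left(153 + 319\right)\right) \left(1836 + 4 \left(\frac{1}{6} \cdot 1\right)^{2}\right) = \left(-3606 + 472\right) \left(1836 + \frac{4}{36}\right) = - 3134 \left(1836 + 4 \cdot \frac{1}{36}\right) = - 3134 \left(1836 + \frac{1}{9}\right) = \left(-3134\right) \frac{16525}{9} = - \frac{51789350}{9}$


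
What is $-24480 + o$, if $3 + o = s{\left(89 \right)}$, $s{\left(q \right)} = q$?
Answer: $-24394$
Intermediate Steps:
$o = 86$ ($o = -3 + 89 = 86$)
$-24480 + o = -24480 + 86 = -24394$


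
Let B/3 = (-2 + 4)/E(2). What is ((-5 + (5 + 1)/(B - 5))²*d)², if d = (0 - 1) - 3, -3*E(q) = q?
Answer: 33362176/2401 ≈ 13895.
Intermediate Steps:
E(q) = -q/3
B = -9 (B = 3*((-2 + 4)/((-⅓*2))) = 3*(2/(-⅔)) = 3*(2*(-3/2)) = 3*(-3) = -9)
d = -4 (d = -1 - 3 = -4)
((-5 + (5 + 1)/(B - 5))²*d)² = ((-5 + (5 + 1)/(-9 - 5))²*(-4))² = ((-5 + 6/(-14))²*(-4))² = ((-5 + 6*(-1/14))²*(-4))² = ((-5 - 3/7)²*(-4))² = ((-38/7)²*(-4))² = ((1444/49)*(-4))² = (-5776/49)² = 33362176/2401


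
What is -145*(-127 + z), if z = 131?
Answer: -580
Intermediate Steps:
-145*(-127 + z) = -145*(-127 + 131) = -145*4 = -580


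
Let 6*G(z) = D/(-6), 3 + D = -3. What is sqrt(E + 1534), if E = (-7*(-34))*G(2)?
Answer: sqrt(14163)/3 ≈ 39.669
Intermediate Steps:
D = -6 (D = -3 - 3 = -6)
G(z) = 1/6 (G(z) = (-6/(-6))/6 = (-6*(-1/6))/6 = (1/6)*1 = 1/6)
E = 119/3 (E = -7*(-34)*(1/6) = 238*(1/6) = 119/3 ≈ 39.667)
sqrt(E + 1534) = sqrt(119/3 + 1534) = sqrt(4721/3) = sqrt(14163)/3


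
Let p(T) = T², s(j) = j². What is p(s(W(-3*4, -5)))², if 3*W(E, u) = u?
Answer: 390625/6561 ≈ 59.537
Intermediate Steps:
W(E, u) = u/3
p(s(W(-3*4, -5)))² = ((((⅓)*(-5))²)²)² = (((-5/3)²)²)² = ((25/9)²)² = (625/81)² = 390625/6561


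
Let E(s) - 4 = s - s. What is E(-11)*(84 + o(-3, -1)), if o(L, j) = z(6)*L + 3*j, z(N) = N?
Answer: 252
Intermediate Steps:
E(s) = 4 (E(s) = 4 + (s - s) = 4 + 0 = 4)
o(L, j) = 3*j + 6*L (o(L, j) = 6*L + 3*j = 3*j + 6*L)
E(-11)*(84 + o(-3, -1)) = 4*(84 + (3*(-1) + 6*(-3))) = 4*(84 + (-3 - 18)) = 4*(84 - 21) = 4*63 = 252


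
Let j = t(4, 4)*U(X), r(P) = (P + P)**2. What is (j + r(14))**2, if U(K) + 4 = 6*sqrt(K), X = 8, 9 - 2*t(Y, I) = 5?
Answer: 603328 + 37248*sqrt(2) ≈ 6.5601e+5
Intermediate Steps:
t(Y, I) = 2 (t(Y, I) = 9/2 - 1/2*5 = 9/2 - 5/2 = 2)
U(K) = -4 + 6*sqrt(K)
r(P) = 4*P**2 (r(P) = (2*P)**2 = 4*P**2)
j = -8 + 24*sqrt(2) (j = 2*(-4 + 6*sqrt(8)) = 2*(-4 + 6*(2*sqrt(2))) = 2*(-4 + 12*sqrt(2)) = -8 + 24*sqrt(2) ≈ 25.941)
(j + r(14))**2 = ((-8 + 24*sqrt(2)) + 4*14**2)**2 = ((-8 + 24*sqrt(2)) + 4*196)**2 = ((-8 + 24*sqrt(2)) + 784)**2 = (776 + 24*sqrt(2))**2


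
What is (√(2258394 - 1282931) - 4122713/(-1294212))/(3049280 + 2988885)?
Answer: 588959/1116380800140 + √975463/6038165 ≈ 0.00016410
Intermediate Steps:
(√(2258394 - 1282931) - 4122713/(-1294212))/(3049280 + 2988885) = (√975463 - 4122713*(-1/1294212))/6038165 = (√975463 + 4122713/1294212)*(1/6038165) = (4122713/1294212 + √975463)*(1/6038165) = 588959/1116380800140 + √975463/6038165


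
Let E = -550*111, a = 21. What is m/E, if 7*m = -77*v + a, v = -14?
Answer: -157/61050 ≈ -0.0025717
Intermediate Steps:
m = 157 (m = (-77*(-14) + 21)/7 = (1078 + 21)/7 = (⅐)*1099 = 157)
E = -61050
m/E = 157/(-61050) = 157*(-1/61050) = -157/61050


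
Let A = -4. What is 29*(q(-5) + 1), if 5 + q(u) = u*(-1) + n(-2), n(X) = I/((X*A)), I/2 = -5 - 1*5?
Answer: -87/2 ≈ -43.500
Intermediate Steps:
I = -20 (I = 2*(-5 - 1*5) = 2*(-5 - 5) = 2*(-10) = -20)
n(X) = 5/X (n(X) = -20*(-1/(4*X)) = -(-5)/X = 5/X)
q(u) = -15/2 - u (q(u) = -5 + (u*(-1) + 5/(-2)) = -5 + (-u + 5*(-1/2)) = -5 + (-u - 5/2) = -5 + (-5/2 - u) = -15/2 - u)
29*(q(-5) + 1) = 29*((-15/2 - 1*(-5)) + 1) = 29*((-15/2 + 5) + 1) = 29*(-5/2 + 1) = 29*(-3/2) = -87/2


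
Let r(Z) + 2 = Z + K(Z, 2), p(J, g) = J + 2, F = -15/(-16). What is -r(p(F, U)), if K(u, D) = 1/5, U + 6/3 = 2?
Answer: -91/80 ≈ -1.1375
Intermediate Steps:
F = 15/16 (F = -15*(-1/16) = 15/16 ≈ 0.93750)
U = 0 (U = -2 + 2 = 0)
K(u, D) = ⅕
p(J, g) = 2 + J
r(Z) = -9/5 + Z (r(Z) = -2 + (Z + ⅕) = -2 + (⅕ + Z) = -9/5 + Z)
-r(p(F, U)) = -(-9/5 + (2 + 15/16)) = -(-9/5 + 47/16) = -1*91/80 = -91/80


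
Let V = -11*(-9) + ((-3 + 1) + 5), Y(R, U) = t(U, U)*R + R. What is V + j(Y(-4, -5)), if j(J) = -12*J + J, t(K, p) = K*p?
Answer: 1246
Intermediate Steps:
Y(R, U) = R + R*U**2 (Y(R, U) = (U*U)*R + R = U**2*R + R = R*U**2 + R = R + R*U**2)
V = 102 (V = 99 + (-2 + 5) = 99 + 3 = 102)
j(J) = -11*J
V + j(Y(-4, -5)) = 102 - (-44)*(1 + (-5)**2) = 102 - (-44)*(1 + 25) = 102 - (-44)*26 = 102 - 11*(-104) = 102 + 1144 = 1246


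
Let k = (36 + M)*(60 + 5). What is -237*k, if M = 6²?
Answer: -1109160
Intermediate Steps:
M = 36
k = 4680 (k = (36 + 36)*(60 + 5) = 72*65 = 4680)
-237*k = -237*4680 = -1109160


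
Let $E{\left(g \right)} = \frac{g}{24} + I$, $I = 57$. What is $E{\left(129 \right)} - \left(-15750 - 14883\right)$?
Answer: $\frac{245563}{8} \approx 30695.0$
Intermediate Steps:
$E{\left(g \right)} = 57 + \frac{g}{24}$ ($E{\left(g \right)} = \frac{g}{24} + 57 = 57 + \frac{g}{24}$)
$E{\left(129 \right)} - \left(-15750 - 14883\right) = \left(57 + \frac{1}{24} \cdot 129\right) - \left(-15750 - 14883\right) = \left(57 + \frac{43}{8}\right) - -30633 = \frac{499}{8} + 30633 = \frac{245563}{8}$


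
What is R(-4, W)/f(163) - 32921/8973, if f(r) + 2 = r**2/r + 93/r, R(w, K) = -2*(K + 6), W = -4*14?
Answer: -180186889/59078232 ≈ -3.0500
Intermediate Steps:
W = -56
R(w, K) = -12 - 2*K (R(w, K) = -2*(6 + K) = -12 - 2*K)
f(r) = -2 + r + 93/r (f(r) = -2 + (r**2/r + 93/r) = -2 + (r + 93/r) = -2 + r + 93/r)
R(-4, W)/f(163) - 32921/8973 = (-12 - 2*(-56))/(-2 + 163 + 93/163) - 32921/8973 = (-12 + 112)/(-2 + 163 + 93*(1/163)) - 32921*1/8973 = 100/(-2 + 163 + 93/163) - 32921/8973 = 100/(26336/163) - 32921/8973 = 100*(163/26336) - 32921/8973 = 4075/6584 - 32921/8973 = -180186889/59078232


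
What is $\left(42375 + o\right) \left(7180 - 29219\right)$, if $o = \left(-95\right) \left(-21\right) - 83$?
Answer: $-976041193$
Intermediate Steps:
$o = 1912$ ($o = 1995 - 83 = 1912$)
$\left(42375 + o\right) \left(7180 - 29219\right) = \left(42375 + 1912\right) \left(7180 - 29219\right) = 44287 \left(7180 - 29219\right) = 44287 \left(-22039\right) = -976041193$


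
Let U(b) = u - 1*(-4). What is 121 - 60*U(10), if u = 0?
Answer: -119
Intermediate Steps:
U(b) = 4 (U(b) = 0 - 1*(-4) = 0 + 4 = 4)
121 - 60*U(10) = 121 - 60*4 = 121 - 240 = -119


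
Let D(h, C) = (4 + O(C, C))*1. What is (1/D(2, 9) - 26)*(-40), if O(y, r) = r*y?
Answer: 17672/17 ≈ 1039.5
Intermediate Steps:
D(h, C) = 4 + C**2 (D(h, C) = (4 + C*C)*1 = (4 + C**2)*1 = 4 + C**2)
(1/D(2, 9) - 26)*(-40) = (1/(4 + 9**2) - 26)*(-40) = (1/(4 + 81) - 26)*(-40) = (1/85 - 26)*(-40) = -2209/85*(-40) = 17672/17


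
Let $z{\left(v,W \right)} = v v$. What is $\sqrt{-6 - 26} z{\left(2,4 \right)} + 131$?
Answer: $131 + 16 i \sqrt{2} \approx 131.0 + 22.627 i$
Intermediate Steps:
$z{\left(v,W \right)} = v^{2}$
$\sqrt{-6 - 26} z{\left(2,4 \right)} + 131 = \sqrt{-6 - 26} \cdot 2^{2} + 131 = \sqrt{-32} \cdot 4 + 131 = 4 i \sqrt{2} \cdot 4 + 131 = 16 i \sqrt{2} + 131 = 131 + 16 i \sqrt{2}$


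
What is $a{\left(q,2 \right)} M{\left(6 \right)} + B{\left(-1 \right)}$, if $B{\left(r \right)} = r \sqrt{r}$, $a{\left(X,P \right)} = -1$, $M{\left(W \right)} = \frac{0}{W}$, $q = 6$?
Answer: $- i \approx - 1.0 i$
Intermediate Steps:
$M{\left(W \right)} = 0$
$B{\left(r \right)} = r^{\frac{3}{2}}$
$a{\left(q,2 \right)} M{\left(6 \right)} + B{\left(-1 \right)} = \left(-1\right) 0 + \left(-1\right)^{\frac{3}{2}} = 0 - i = - i$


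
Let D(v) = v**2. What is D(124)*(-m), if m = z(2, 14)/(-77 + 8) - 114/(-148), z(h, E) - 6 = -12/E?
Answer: -63725832/5957 ≈ -10698.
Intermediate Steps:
z(h, E) = 6 - 12/E
m = 8289/11914 (m = (6 - 12/14)/(-77 + 8) - 114/(-148) = (6 - 12*1/14)/(-69) - 114*(-1/148) = (6 - 6/7)*(-1/69) + 57/74 = (36/7)*(-1/69) + 57/74 = -12/161 + 57/74 = 8289/11914 ≈ 0.69574)
D(124)*(-m) = 124**2*(-1*8289/11914) = 15376*(-8289/11914) = -63725832/5957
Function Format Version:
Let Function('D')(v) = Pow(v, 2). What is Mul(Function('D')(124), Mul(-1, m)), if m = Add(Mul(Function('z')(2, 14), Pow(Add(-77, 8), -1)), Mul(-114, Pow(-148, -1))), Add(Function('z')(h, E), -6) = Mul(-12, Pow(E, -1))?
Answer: Rational(-63725832, 5957) ≈ -10698.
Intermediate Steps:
Function('z')(h, E) = Add(6, Mul(-12, Pow(E, -1)))
m = Rational(8289, 11914) (m = Add(Mul(Add(6, Mul(-12, Pow(14, -1))), Pow(Add(-77, 8), -1)), Mul(-114, Pow(-148, -1))) = Add(Mul(Add(6, Mul(-12, Rational(1, 14))), Pow(-69, -1)), Mul(-114, Rational(-1, 148))) = Add(Mul(Add(6, Rational(-6, 7)), Rational(-1, 69)), Rational(57, 74)) = Add(Mul(Rational(36, 7), Rational(-1, 69)), Rational(57, 74)) = Add(Rational(-12, 161), Rational(57, 74)) = Rational(8289, 11914) ≈ 0.69574)
Mul(Function('D')(124), Mul(-1, m)) = Mul(Pow(124, 2), Mul(-1, Rational(8289, 11914))) = Mul(15376, Rational(-8289, 11914)) = Rational(-63725832, 5957)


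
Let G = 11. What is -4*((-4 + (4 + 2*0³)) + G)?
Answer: -44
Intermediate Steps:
-4*((-4 + (4 + 2*0³)) + G) = -4*((-4 + (4 + 2*0³)) + 11) = -4*((-4 + (4 + 2*0)) + 11) = -4*((-4 + (4 + 0)) + 11) = -4*((-4 + 4) + 11) = -4*(0 + 11) = -4*11 = -44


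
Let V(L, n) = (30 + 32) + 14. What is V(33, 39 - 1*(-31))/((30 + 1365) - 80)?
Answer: 76/1315 ≈ 0.057795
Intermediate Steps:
V(L, n) = 76 (V(L, n) = 62 + 14 = 76)
V(33, 39 - 1*(-31))/((30 + 1365) - 80) = 76/((30 + 1365) - 80) = 76/(1395 - 80) = 76/1315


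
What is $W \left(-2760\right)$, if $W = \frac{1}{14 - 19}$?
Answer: $552$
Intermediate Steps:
$W = - \frac{1}{5}$ ($W = \frac{1}{-5} = - \frac{1}{5} \approx -0.2$)
$W \left(-2760\right) = \left(- \frac{1}{5}\right) \left(-2760\right) = 552$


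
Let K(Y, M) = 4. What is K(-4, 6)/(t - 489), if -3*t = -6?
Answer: -4/487 ≈ -0.0082135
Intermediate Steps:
t = 2 (t = -1/3*(-6) = 2)
K(-4, 6)/(t - 489) = 4/(2 - 489) = 4/(-487) = -1/487*4 = -4/487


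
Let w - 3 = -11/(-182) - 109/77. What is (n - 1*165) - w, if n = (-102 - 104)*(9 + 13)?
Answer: -9406687/2002 ≈ -4698.6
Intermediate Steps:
n = -4532 (n = -206*22 = -4532)
w = 3293/2002 (w = 3 + (-11/(-182) - 109/77) = 3 + (-11*(-1/182) - 109*1/77) = 3 + (11/182 - 109/77) = 3 - 2713/2002 = 3293/2002 ≈ 1.6449)
(n - 1*165) - w = (-4532 - 1*165) - 1*3293/2002 = (-4532 - 165) - 3293/2002 = -4697 - 3293/2002 = -9406687/2002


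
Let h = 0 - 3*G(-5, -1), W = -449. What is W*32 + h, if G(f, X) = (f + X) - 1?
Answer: -14347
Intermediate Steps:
G(f, X) = -1 + X + f (G(f, X) = (X + f) - 1 = -1 + X + f)
h = 21 (h = 0 - 3*(-1 - 1 - 5) = 0 - 3*(-7) = 0 + 21 = 21)
W*32 + h = -449*32 + 21 = -14368 + 21 = -14347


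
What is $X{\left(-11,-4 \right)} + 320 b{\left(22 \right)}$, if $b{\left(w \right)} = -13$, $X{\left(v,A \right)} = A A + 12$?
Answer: $-4132$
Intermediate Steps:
$X{\left(v,A \right)} = 12 + A^{2}$ ($X{\left(v,A \right)} = A^{2} + 12 = 12 + A^{2}$)
$X{\left(-11,-4 \right)} + 320 b{\left(22 \right)} = \left(12 + \left(-4\right)^{2}\right) + 320 \left(-13\right) = \left(12 + 16\right) - 4160 = 28 - 4160 = -4132$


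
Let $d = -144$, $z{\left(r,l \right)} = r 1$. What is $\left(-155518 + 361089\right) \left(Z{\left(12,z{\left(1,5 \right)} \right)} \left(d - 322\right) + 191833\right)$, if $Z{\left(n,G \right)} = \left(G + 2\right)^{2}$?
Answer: $38573136869$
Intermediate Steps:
$z{\left(r,l \right)} = r$
$Z{\left(n,G \right)} = \left(2 + G\right)^{2}$
$\left(-155518 + 361089\right) \left(Z{\left(12,z{\left(1,5 \right)} \right)} \left(d - 322\right) + 191833\right) = \left(-155518 + 361089\right) \left(\left(2 + 1\right)^{2} \left(-144 - 322\right) + 191833\right) = 205571 \left(3^{2} \left(-466\right) + 191833\right) = 205571 \left(9 \left(-466\right) + 191833\right) = 205571 \left(-4194 + 191833\right) = 205571 \cdot 187639 = 38573136869$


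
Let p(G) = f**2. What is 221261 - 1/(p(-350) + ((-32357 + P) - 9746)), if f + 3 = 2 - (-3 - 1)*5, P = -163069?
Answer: 45316686672/204811 ≈ 2.2126e+5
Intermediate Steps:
f = 19 (f = -3 + (2 - (-3 - 1)*5) = -3 + (2 - (-4)*5) = -3 + (2 - 1*(-20)) = -3 + (2 + 20) = -3 + 22 = 19)
p(G) = 361 (p(G) = 19**2 = 361)
221261 - 1/(p(-350) + ((-32357 + P) - 9746)) = 221261 - 1/(361 + ((-32357 - 163069) - 9746)) = 221261 - 1/(361 + (-195426 - 9746)) = 221261 - 1/(361 - 205172) = 221261 - 1/(-204811) = 221261 - 1*(-1/204811) = 221261 + 1/204811 = 45316686672/204811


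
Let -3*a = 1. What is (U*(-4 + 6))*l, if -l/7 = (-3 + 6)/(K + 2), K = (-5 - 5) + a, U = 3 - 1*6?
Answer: -378/25 ≈ -15.120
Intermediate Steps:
a = -1/3 (a = -1/3*1 = -1/3 ≈ -0.33333)
U = -3 (U = 3 - 6 = -3)
K = -31/3 (K = (-5 - 5) - 1/3 = -10 - 1/3 = -31/3 ≈ -10.333)
l = 63/25 (l = -7*(-3 + 6)/(-31/3 + 2) = -21/(-25/3) = -21*(-3)/25 = -7*(-9/25) = 63/25 ≈ 2.5200)
(U*(-4 + 6))*l = -3*(-4 + 6)*(63/25) = -3*2*(63/25) = -6*63/25 = -378/25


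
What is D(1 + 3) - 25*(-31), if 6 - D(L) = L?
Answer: 777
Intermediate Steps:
D(L) = 6 - L
D(1 + 3) - 25*(-31) = (6 - (1 + 3)) - 25*(-31) = (6 - 1*4) + 775 = (6 - 4) + 775 = 2 + 775 = 777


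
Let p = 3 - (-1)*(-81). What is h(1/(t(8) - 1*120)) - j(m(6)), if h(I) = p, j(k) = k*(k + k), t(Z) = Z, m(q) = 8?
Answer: -206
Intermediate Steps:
p = -78 (p = 3 - 1*81 = 3 - 81 = -78)
j(k) = 2*k² (j(k) = k*(2*k) = 2*k²)
h(I) = -78
h(1/(t(8) - 1*120)) - j(m(6)) = -78 - 2*8² = -78 - 2*64 = -78 - 1*128 = -78 - 128 = -206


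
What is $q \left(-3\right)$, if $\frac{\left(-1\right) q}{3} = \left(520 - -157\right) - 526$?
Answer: $1359$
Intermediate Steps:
$q = -453$ ($q = - 3 \left(\left(520 - -157\right) - 526\right) = - 3 \left(\left(520 + 157\right) - 526\right) = - 3 \left(677 - 526\right) = \left(-3\right) 151 = -453$)
$q \left(-3\right) = \left(-453\right) \left(-3\right) = 1359$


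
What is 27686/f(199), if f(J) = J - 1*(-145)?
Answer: 13843/172 ≈ 80.483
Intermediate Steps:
f(J) = 145 + J (f(J) = J + 145 = 145 + J)
27686/f(199) = 27686/(145 + 199) = 27686/344 = 27686*(1/344) = 13843/172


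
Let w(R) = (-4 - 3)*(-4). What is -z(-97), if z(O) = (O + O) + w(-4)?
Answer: 166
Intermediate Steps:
w(R) = 28 (w(R) = -7*(-4) = 28)
z(O) = 28 + 2*O (z(O) = (O + O) + 28 = 2*O + 28 = 28 + 2*O)
-z(-97) = -(28 + 2*(-97)) = -(28 - 194) = -1*(-166) = 166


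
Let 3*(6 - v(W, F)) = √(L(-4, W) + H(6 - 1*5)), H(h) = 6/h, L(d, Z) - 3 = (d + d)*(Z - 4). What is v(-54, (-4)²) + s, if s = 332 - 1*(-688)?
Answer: 1026 - √473/3 ≈ 1018.8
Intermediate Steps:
s = 1020 (s = 332 + 688 = 1020)
L(d, Z) = 3 + 2*d*(-4 + Z) (L(d, Z) = 3 + (d + d)*(Z - 4) = 3 + (2*d)*(-4 + Z) = 3 + 2*d*(-4 + Z))
v(W, F) = 6 - √(41 - 8*W)/3 (v(W, F) = 6 - √((3 - 8*(-4) + 2*W*(-4)) + 6/(6 - 1*5))/3 = 6 - √((3 + 32 - 8*W) + 6/(6 - 5))/3 = 6 - √((35 - 8*W) + 6/1)/3 = 6 - √((35 - 8*W) + 6*1)/3 = 6 - √((35 - 8*W) + 6)/3 = 6 - √(41 - 8*W)/3)
v(-54, (-4)²) + s = (6 - √(41 - 8*(-54))/3) + 1020 = (6 - √(41 + 432)/3) + 1020 = (6 - √473/3) + 1020 = 1026 - √473/3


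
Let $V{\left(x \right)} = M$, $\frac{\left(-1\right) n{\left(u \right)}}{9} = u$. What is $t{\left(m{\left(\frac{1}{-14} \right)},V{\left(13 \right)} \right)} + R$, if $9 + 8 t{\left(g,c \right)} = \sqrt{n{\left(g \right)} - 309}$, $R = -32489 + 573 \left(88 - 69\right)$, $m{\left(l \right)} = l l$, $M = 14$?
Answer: $- \frac{172825}{8} + \frac{i \sqrt{60573}}{112} \approx -21603.0 + 2.1975 i$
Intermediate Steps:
$n{\left(u \right)} = - 9 u$
$m{\left(l \right)} = l^{2}$
$V{\left(x \right)} = 14$
$R = -21602$ ($R = -32489 + 573 \cdot 19 = -32489 + 10887 = -21602$)
$t{\left(g,c \right)} = - \frac{9}{8} + \frac{\sqrt{-309 - 9 g}}{8}$ ($t{\left(g,c \right)} = - \frac{9}{8} + \frac{\sqrt{- 9 g - 309}}{8} = - \frac{9}{8} + \frac{\sqrt{-309 - 9 g}}{8}$)
$t{\left(m{\left(\frac{1}{-14} \right)},V{\left(13 \right)} \right)} + R = \left(- \frac{9}{8} + \frac{\sqrt{-309 - 9 \left(\frac{1}{-14}\right)^{2}}}{8}\right) - 21602 = \left(- \frac{9}{8} + \frac{\sqrt{-309 - 9 \left(- \frac{1}{14}\right)^{2}}}{8}\right) - 21602 = \left(- \frac{9}{8} + \frac{\sqrt{-309 - \frac{9}{196}}}{8}\right) - 21602 = \left(- \frac{9}{8} + \frac{\sqrt{- \frac{60573}{196}}}{8}\right) - 21602 = \left(- \frac{9}{8} + \frac{\frac{1}{14} i \sqrt{60573}}{8}\right) - 21602 = \left(- \frac{9}{8} + \frac{i \sqrt{60573}}{112}\right) - 21602 = - \frac{172825}{8} + \frac{i \sqrt{60573}}{112}$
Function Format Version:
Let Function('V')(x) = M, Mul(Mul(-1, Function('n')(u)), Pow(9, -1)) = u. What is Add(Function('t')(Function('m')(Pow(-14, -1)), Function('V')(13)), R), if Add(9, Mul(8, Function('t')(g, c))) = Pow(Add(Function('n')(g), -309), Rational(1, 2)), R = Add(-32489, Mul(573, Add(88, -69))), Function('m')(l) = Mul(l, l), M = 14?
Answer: Add(Rational(-172825, 8), Mul(Rational(1, 112), I, Pow(60573, Rational(1, 2)))) ≈ Add(-21603., Mul(2.1975, I))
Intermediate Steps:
Function('n')(u) = Mul(-9, u)
Function('m')(l) = Pow(l, 2)
Function('V')(x) = 14
R = -21602 (R = Add(-32489, Mul(573, 19)) = Add(-32489, 10887) = -21602)
Function('t')(g, c) = Add(Rational(-9, 8), Mul(Rational(1, 8), Pow(Add(-309, Mul(-9, g)), Rational(1, 2)))) (Function('t')(g, c) = Add(Rational(-9, 8), Mul(Rational(1, 8), Pow(Add(Mul(-9, g), -309), Rational(1, 2)))) = Add(Rational(-9, 8), Mul(Rational(1, 8), Pow(Add(-309, Mul(-9, g)), Rational(1, 2)))))
Add(Function('t')(Function('m')(Pow(-14, -1)), Function('V')(13)), R) = Add(Add(Rational(-9, 8), Mul(Rational(1, 8), Pow(Add(-309, Mul(-9, Pow(Pow(-14, -1), 2))), Rational(1, 2)))), -21602) = Add(Add(Rational(-9, 8), Mul(Rational(1, 8), Pow(Add(-309, Mul(-9, Pow(Rational(-1, 14), 2))), Rational(1, 2)))), -21602) = Add(Add(Rational(-9, 8), Mul(Rational(1, 8), Pow(Add(-309, Mul(-9, Rational(1, 196))), Rational(1, 2)))), -21602) = Add(Add(Rational(-9, 8), Mul(Rational(1, 8), Pow(Add(-309, Rational(-9, 196)), Rational(1, 2)))), -21602) = Add(Add(Rational(-9, 8), Mul(Rational(1, 8), Pow(Rational(-60573, 196), Rational(1, 2)))), -21602) = Add(Add(Rational(-9, 8), Mul(Rational(1, 8), Mul(Rational(1, 14), I, Pow(60573, Rational(1, 2))))), -21602) = Add(Add(Rational(-9, 8), Mul(Rational(1, 112), I, Pow(60573, Rational(1, 2)))), -21602) = Add(Rational(-172825, 8), Mul(Rational(1, 112), I, Pow(60573, Rational(1, 2))))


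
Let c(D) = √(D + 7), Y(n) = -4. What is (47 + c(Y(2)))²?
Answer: (47 + √3)² ≈ 2374.8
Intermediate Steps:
c(D) = √(7 + D)
(47 + c(Y(2)))² = (47 + √(7 - 4))² = (47 + √3)²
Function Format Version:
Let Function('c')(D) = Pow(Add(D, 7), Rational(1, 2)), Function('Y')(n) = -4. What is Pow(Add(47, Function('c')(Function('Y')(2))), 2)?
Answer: Pow(Add(47, Pow(3, Rational(1, 2))), 2) ≈ 2374.8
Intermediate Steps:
Function('c')(D) = Pow(Add(7, D), Rational(1, 2))
Pow(Add(47, Function('c')(Function('Y')(2))), 2) = Pow(Add(47, Pow(Add(7, -4), Rational(1, 2))), 2) = Pow(Add(47, Pow(3, Rational(1, 2))), 2)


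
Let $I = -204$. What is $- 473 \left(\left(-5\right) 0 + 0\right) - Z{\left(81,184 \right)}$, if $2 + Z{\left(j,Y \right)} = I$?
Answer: $206$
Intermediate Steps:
$Z{\left(j,Y \right)} = -206$ ($Z{\left(j,Y \right)} = -2 - 204 = -206$)
$- 473 \left(\left(-5\right) 0 + 0\right) - Z{\left(81,184 \right)} = - 473 \left(\left(-5\right) 0 + 0\right) - -206 = - 473 \left(0 + 0\right) + 206 = \left(-473\right) 0 + 206 = 0 + 206 = 206$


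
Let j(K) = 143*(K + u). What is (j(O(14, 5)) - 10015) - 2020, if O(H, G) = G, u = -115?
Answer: -27765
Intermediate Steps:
j(K) = -16445 + 143*K (j(K) = 143*(K - 115) = 143*(-115 + K) = -16445 + 143*K)
(j(O(14, 5)) - 10015) - 2020 = ((-16445 + 143*5) - 10015) - 2020 = ((-16445 + 715) - 10015) - 2020 = (-15730 - 10015) - 2020 = -25745 - 2020 = -27765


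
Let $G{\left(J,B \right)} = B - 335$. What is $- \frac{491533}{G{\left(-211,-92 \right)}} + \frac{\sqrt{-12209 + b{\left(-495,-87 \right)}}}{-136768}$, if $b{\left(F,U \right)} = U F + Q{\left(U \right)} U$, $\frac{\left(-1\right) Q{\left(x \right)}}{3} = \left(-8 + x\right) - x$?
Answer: $\frac{70219}{61} - \frac{\sqrt{1798}}{34192} \approx 1151.1$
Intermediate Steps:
$Q{\left(x \right)} = 24$ ($Q{\left(x \right)} = - 3 \left(\left(-8 + x\right) - x\right) = \left(-3\right) \left(-8\right) = 24$)
$b{\left(F,U \right)} = 24 U + F U$ ($b{\left(F,U \right)} = U F + 24 U = F U + 24 U = 24 U + F U$)
$G{\left(J,B \right)} = -335 + B$
$- \frac{491533}{G{\left(-211,-92 \right)}} + \frac{\sqrt{-12209 + b{\left(-495,-87 \right)}}}{-136768} = - \frac{491533}{-335 - 92} + \frac{\sqrt{-12209 - 87 \left(24 - 495\right)}}{-136768} = - \frac{491533}{-427} + \sqrt{-12209 - -40977} \left(- \frac{1}{136768}\right) = \left(-491533\right) \left(- \frac{1}{427}\right) + \sqrt{-12209 + 40977} \left(- \frac{1}{136768}\right) = \frac{70219}{61} + \sqrt{28768} \left(- \frac{1}{136768}\right) = \frac{70219}{61} + 4 \sqrt{1798} \left(- \frac{1}{136768}\right) = \frac{70219}{61} - \frac{\sqrt{1798}}{34192}$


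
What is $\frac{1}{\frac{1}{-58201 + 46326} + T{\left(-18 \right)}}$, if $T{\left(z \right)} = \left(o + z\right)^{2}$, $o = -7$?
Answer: $\frac{11875}{7421874} \approx 0.0016$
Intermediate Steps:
$T{\left(z \right)} = \left(-7 + z\right)^{2}$
$\frac{1}{\frac{1}{-58201 + 46326} + T{\left(-18 \right)}} = \frac{1}{\frac{1}{-58201 + 46326} + \left(-7 - 18\right)^{2}} = \frac{1}{\frac{1}{-11875} + \left(-25\right)^{2}} = \frac{1}{- \frac{1}{11875} + 625} = \frac{1}{\frac{7421874}{11875}} = \frac{11875}{7421874}$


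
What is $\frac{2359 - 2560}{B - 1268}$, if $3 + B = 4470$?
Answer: $- \frac{201}{3199} \approx -0.062832$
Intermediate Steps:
$B = 4467$ ($B = -3 + 4470 = 4467$)
$\frac{2359 - 2560}{B - 1268} = \frac{2359 - 2560}{4467 - 1268} = - \frac{201}{3199}$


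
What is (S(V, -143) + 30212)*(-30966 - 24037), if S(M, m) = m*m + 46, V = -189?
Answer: -2789037121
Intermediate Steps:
S(M, m) = 46 + m² (S(M, m) = m² + 46 = 46 + m²)
(S(V, -143) + 30212)*(-30966 - 24037) = ((46 + (-143)²) + 30212)*(-30966 - 24037) = ((46 + 20449) + 30212)*(-55003) = (20495 + 30212)*(-55003) = 50707*(-55003) = -2789037121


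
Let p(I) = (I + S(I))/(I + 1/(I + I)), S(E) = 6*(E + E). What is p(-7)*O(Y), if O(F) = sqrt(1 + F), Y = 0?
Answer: 1274/99 ≈ 12.869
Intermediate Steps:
S(E) = 12*E (S(E) = 6*(2*E) = 12*E)
p(I) = 13*I/(I + 1/(2*I)) (p(I) = (I + 12*I)/(I + 1/(I + I)) = (13*I)/(I + 1/(2*I)) = 13*I/(I + 1/(2*I)))
p(-7)*O(Y) = (26*(-7)**2/(1 + 2*(-7)**2))*sqrt(1 + 0) = (26*49/(1 + 2*49))*sqrt(1) = (26*49/(1 + 98))*1 = (26*49/99)*1 = (26*49*(1/99))*1 = (1274/99)*1 = 1274/99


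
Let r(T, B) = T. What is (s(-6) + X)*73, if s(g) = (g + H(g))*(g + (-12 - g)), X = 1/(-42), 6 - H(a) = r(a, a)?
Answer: -220825/42 ≈ -5257.7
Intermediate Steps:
H(a) = 6 - a
X = -1/42 ≈ -0.023810
s(g) = -72 (s(g) = (g + (6 - g))*(g + (-12 - g)) = 6*(-12) = -72)
(s(-6) + X)*73 = (-72 - 1/42)*73 = -3025/42*73 = -220825/42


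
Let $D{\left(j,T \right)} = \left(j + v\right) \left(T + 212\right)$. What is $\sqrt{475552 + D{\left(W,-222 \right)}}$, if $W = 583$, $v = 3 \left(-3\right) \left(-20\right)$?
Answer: $\sqrt{467922} \approx 684.05$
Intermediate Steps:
$v = 180$ ($v = \left(-9\right) \left(-20\right) = 180$)
$D{\left(j,T \right)} = \left(180 + j\right) \left(212 + T\right)$ ($D{\left(j,T \right)} = \left(j + 180\right) \left(T + 212\right) = \left(180 + j\right) \left(212 + T\right)$)
$\sqrt{475552 + D{\left(W,-222 \right)}} = \sqrt{475552 + \left(38160 + 180 \left(-222\right) + 212 \cdot 583 - 129426\right)} = \sqrt{475552 + \left(38160 - 39960 + 123596 - 129426\right)} = \sqrt{475552 - 7630} = \sqrt{467922}$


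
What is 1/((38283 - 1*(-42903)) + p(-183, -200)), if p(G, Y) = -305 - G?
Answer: 1/81064 ≈ 1.2336e-5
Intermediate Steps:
1/((38283 - 1*(-42903)) + p(-183, -200)) = 1/((38283 - 1*(-42903)) + (-305 - 1*(-183))) = 1/((38283 + 42903) + (-305 + 183)) = 1/(81186 - 122) = 1/81064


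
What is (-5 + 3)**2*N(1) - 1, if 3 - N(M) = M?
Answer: 7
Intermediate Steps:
N(M) = 3 - M
(-5 + 3)**2*N(1) - 1 = (-5 + 3)**2*(3 - 1*1) - 1 = (-2)**2*(3 - 1) - 1 = 4*2 - 1 = 8 - 1 = 7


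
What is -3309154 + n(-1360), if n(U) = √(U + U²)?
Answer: -3309154 + 12*√12835 ≈ -3.3078e+6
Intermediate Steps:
-3309154 + n(-1360) = -3309154 + √(-1360*(1 - 1360)) = -3309154 + √(-1360*(-1359)) = -3309154 + √1848240 = -3309154 + 12*√12835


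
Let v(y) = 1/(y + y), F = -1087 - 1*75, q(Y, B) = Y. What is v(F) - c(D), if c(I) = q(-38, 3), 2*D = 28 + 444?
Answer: 88311/2324 ≈ 38.000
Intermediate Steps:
D = 236 (D = (28 + 444)/2 = (1/2)*472 = 236)
F = -1162 (F = -1087 - 75 = -1162)
v(y) = 1/(2*y)
c(I) = -38
v(F) - c(D) = (1/2)/(-1162) - 1*(-38) = (1/2)*(-1/1162) + 38 = -1/2324 + 38 = 88311/2324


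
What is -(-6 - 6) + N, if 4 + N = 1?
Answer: 9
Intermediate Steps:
N = -3 (N = -4 + 1 = -3)
-(-6 - 6) + N = -(-6 - 6) - 3 = -1*(-12) - 3 = 12 - 3 = 9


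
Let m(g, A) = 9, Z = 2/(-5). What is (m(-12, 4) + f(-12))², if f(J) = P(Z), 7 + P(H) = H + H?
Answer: 36/25 ≈ 1.4400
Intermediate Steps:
Z = -⅖ (Z = 2*(-⅕) = -⅖ ≈ -0.40000)
P(H) = -7 + 2*H (P(H) = -7 + (H + H) = -7 + 2*H)
f(J) = -39/5 (f(J) = -7 + 2*(-⅖) = -7 - ⅘ = -39/5)
(m(-12, 4) + f(-12))² = (9 - 39/5)² = (6/5)² = 36/25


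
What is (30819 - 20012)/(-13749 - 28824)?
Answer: -10807/42573 ≈ -0.25385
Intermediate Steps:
(30819 - 20012)/(-13749 - 28824) = 10807/(-42573) = 10807*(-1/42573) = -10807/42573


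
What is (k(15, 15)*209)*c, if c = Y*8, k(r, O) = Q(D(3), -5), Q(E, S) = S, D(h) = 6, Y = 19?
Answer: -158840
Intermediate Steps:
k(r, O) = -5
c = 152 (c = 19*8 = 152)
(k(15, 15)*209)*c = -5*209*152 = -1045*152 = -158840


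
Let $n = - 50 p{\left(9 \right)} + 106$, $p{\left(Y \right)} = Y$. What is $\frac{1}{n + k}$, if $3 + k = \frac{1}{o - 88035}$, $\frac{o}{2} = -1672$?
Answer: $- \frac{91379}{31708514} \approx -0.0028818$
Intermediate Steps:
$o = -3344$ ($o = 2 \left(-1672\right) = -3344$)
$k = - \frac{274138}{91379}$ ($k = -3 + \frac{1}{-3344 - 88035} = -3 + \frac{1}{-91379} = -3 - \frac{1}{91379} = - \frac{274138}{91379} \approx -3.0$)
$n = -344$ ($n = \left(-50\right) 9 + 106 = -450 + 106 = -344$)
$\frac{1}{n + k} = \frac{1}{-344 - \frac{274138}{91379}} = \frac{1}{- \frac{31708514}{91379}} = - \frac{91379}{31708514}$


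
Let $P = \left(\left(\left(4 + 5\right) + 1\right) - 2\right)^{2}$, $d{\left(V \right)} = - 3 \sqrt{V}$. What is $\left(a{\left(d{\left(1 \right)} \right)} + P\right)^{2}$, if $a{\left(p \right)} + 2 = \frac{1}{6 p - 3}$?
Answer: $\frac{1692601}{441} \approx 3838.1$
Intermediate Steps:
$P = 64$ ($P = \left(\left(9 + 1\right) - 2\right)^{2} = \left(10 - 2\right)^{2} = 8^{2} = 64$)
$a{\left(p \right)} = -2 + \frac{1}{-3 + 6 p}$ ($a{\left(p \right)} = -2 + \frac{1}{6 p - 3} = -2 + \frac{1}{-3 + 6 p}$)
$\left(a{\left(d{\left(1 \right)} \right)} + P\right)^{2} = \left(\frac{7 - 12 \left(- 3 \sqrt{1}\right)}{3 \left(-1 + 2 \left(- 3 \sqrt{1}\right)\right)} + 64\right)^{2} = \left(\frac{7 - 12 \left(\left(-3\right) 1\right)}{3 \left(-1 + 2 \left(\left(-3\right) 1\right)\right)} + 64\right)^{2} = \left(\frac{7 - -36}{3 \left(-1 + 2 \left(-3\right)\right)} + 64\right)^{2} = \left(\frac{7 + 36}{3 \left(-1 - 6\right)} + 64\right)^{2} = \left(\frac{1}{3} \frac{1}{-7} \cdot 43 + 64\right)^{2} = \left(\frac{1}{3} \left(- \frac{1}{7}\right) 43 + 64\right)^{2} = \left(- \frac{43}{21} + 64\right)^{2} = \left(\frac{1301}{21}\right)^{2} = \frac{1692601}{441}$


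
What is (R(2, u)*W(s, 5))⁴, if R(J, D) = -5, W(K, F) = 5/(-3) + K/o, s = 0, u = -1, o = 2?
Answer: 390625/81 ≈ 4822.5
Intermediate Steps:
W(K, F) = -5/3 + K/2 (W(K, F) = 5/(-3) + K/2 = 5*(-⅓) + K*(½) = -5/3 + K/2)
(R(2, u)*W(s, 5))⁴ = (-5*(-5/3 + (½)*0))⁴ = (-5*(-5/3 + 0))⁴ = (-5*(-5/3))⁴ = (25/3)⁴ = 390625/81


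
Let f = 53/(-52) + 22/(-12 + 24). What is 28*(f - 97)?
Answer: -105035/39 ≈ -2693.2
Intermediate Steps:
f = 127/156 (f = 53*(-1/52) + 22/12 = -53/52 + 22*(1/12) = -53/52 + 11/6 = 127/156 ≈ 0.81410)
28*(f - 97) = 28*(127/156 - 97) = 28*(-15005/156) = -105035/39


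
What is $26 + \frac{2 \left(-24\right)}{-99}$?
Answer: $\frac{874}{33} \approx 26.485$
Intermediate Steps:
$26 + \frac{2 \left(-24\right)}{-99} = 26 - - \frac{16}{33} = 26 + \frac{16}{33} = \frac{874}{33}$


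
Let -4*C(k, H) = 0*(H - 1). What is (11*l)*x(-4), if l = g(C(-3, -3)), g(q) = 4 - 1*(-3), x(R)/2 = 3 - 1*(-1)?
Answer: 616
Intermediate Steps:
C(k, H) = 0 (C(k, H) = -0*(H - 1) = -0*(-1 + H) = -¼*0 = 0)
x(R) = 8 (x(R) = 2*(3 - 1*(-1)) = 2*(3 + 1) = 2*4 = 8)
g(q) = 7 (g(q) = 4 + 3 = 7)
l = 7
(11*l)*x(-4) = (11*7)*8 = 77*8 = 616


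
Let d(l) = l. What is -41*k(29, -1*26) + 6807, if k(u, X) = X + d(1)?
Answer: 7832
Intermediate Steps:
k(u, X) = 1 + X (k(u, X) = X + 1 = 1 + X)
-41*k(29, -1*26) + 6807 = -41*(1 - 1*26) + 6807 = -41*(1 - 26) + 6807 = -41*(-25) + 6807 = 1025 + 6807 = 7832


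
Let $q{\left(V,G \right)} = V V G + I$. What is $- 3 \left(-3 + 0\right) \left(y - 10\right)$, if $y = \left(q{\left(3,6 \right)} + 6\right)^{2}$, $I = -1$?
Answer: $31239$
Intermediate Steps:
$q{\left(V,G \right)} = -1 + G V^{2}$ ($q{\left(V,G \right)} = V V G - 1 = V^{2} G - 1 = G V^{2} - 1 = -1 + G V^{2}$)
$y = 3481$ ($y = \left(\left(-1 + 6 \cdot 3^{2}\right) + 6\right)^{2} = \left(\left(-1 + 6 \cdot 9\right) + 6\right)^{2} = \left(\left(-1 + 54\right) + 6\right)^{2} = \left(53 + 6\right)^{2} = 59^{2} = 3481$)
$- 3 \left(-3 + 0\right) \left(y - 10\right) = - 3 \left(-3 + 0\right) \left(3481 - 10\right) = \left(-3\right) \left(-3\right) 3471 = 9 \cdot 3471 = 31239$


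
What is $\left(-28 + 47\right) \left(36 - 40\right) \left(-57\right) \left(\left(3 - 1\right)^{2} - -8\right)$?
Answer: $51984$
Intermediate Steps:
$\left(-28 + 47\right) \left(36 - 40\right) \left(-57\right) \left(\left(3 - 1\right)^{2} - -8\right) = 19 \left(-4\right) \left(-57\right) \left(2^{2} + 8\right) = \left(-76\right) \left(-57\right) \left(4 + 8\right) = 4332 \cdot 12 = 51984$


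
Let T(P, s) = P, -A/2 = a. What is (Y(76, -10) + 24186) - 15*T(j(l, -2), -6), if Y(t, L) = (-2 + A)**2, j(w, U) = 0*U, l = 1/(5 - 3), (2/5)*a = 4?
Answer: 24670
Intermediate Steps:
a = 10 (a = (5/2)*4 = 10)
l = 1/2 ≈ 0.50000
j(w, U) = 0
A = -20 (A = -2*10 = -20)
Y(t, L) = 484 (Y(t, L) = (-2 - 20)**2 = (-22)**2 = 484)
(Y(76, -10) + 24186) - 15*T(j(l, -2), -6) = (484 + 24186) - 15*0 = 24670 + 0 = 24670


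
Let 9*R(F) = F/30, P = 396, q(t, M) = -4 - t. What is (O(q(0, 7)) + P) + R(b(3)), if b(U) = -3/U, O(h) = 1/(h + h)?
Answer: 427541/1080 ≈ 395.87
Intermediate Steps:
O(h) = 1/(2*h)
R(F) = F/270 (R(F) = (F/30)/9 = F/270)
(O(q(0, 7)) + P) + R(b(3)) = (1/(2*(-4 - 1*0)) + 396) + (-3/3)/270 = (1/(2*(-4 + 0)) + 396) + (-3*⅓)/270 = ((½)/(-4) + 396) + (1/270)*(-1) = ((½)*(-¼) + 396) - 1/270 = (-⅛ + 396) - 1/270 = 3167/8 - 1/270 = 427541/1080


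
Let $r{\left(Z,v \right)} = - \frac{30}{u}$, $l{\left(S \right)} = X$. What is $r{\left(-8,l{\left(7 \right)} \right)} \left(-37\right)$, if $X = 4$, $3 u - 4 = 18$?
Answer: $\frac{1665}{11} \approx 151.36$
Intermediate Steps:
$u = \frac{22}{3}$ ($u = \frac{4}{3} + \frac{1}{3} \cdot 18 = \frac{4}{3} + 6 = \frac{22}{3} \approx 7.3333$)
$l{\left(S \right)} = 4$
$r{\left(Z,v \right)} = - \frac{45}{11}$ ($r{\left(Z,v \right)} = - \frac{30}{\frac{22}{3}} = \left(-30\right) \frac{3}{22} = - \frac{45}{11}$)
$r{\left(-8,l{\left(7 \right)} \right)} \left(-37\right) = \left(- \frac{45}{11}\right) \left(-37\right) = \frac{1665}{11}$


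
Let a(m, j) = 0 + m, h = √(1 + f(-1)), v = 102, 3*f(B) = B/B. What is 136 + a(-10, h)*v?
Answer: -884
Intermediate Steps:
f(B) = ⅓ (f(B) = (B/B)/3 = (⅓)*1 = ⅓)
h = 2*√3/3 (h = √(1 + ⅓) = √(4/3) = 2*√3/3 ≈ 1.1547)
a(m, j) = m
136 + a(-10, h)*v = 136 - 10*102 = 136 - 1020 = -884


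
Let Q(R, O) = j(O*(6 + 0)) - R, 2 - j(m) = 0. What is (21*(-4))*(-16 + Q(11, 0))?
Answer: 2100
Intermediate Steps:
j(m) = 2 (j(m) = 2 - 1*0 = 2 + 0 = 2)
Q(R, O) = 2 - R
(21*(-4))*(-16 + Q(11, 0)) = (21*(-4))*(-16 + (2 - 1*11)) = -84*(-16 + (2 - 11)) = -84*(-16 - 9) = -84*(-25) = 2100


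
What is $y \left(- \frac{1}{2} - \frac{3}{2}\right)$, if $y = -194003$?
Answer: $388006$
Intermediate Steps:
$y \left(- \frac{1}{2} - \frac{3}{2}\right) = - 194003 \left(- \frac{1}{2} - \frac{3}{2}\right) = \left(-194003\right) \left(-2\right) = 388006$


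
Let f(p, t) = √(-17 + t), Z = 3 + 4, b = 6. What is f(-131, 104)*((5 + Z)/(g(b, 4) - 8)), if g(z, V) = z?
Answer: -6*√87 ≈ -55.964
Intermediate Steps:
Z = 7
f(-131, 104)*((5 + Z)/(g(b, 4) - 8)) = √(-17 + 104)*((5 + 7)/(6 - 8)) = √87*(12/(-2)) = √87*(12*(-½)) = √87*(-6) = -6*√87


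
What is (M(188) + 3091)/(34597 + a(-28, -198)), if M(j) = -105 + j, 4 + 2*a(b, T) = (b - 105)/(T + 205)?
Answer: 2116/23057 ≈ 0.091773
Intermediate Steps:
a(b, T) = -2 + (-105 + b)/(2*(205 + T)) (a(b, T) = -2 + ((b - 105)/(T + 205))/2 = -2 + ((-105 + b)/(205 + T))/2 = -2 + (-105 + b)/(2*(205 + T)))
(M(188) + 3091)/(34597 + a(-28, -198)) = ((-105 + 188) + 3091)/(34597 + (-925 - 28 - 4*(-198))/(2*(205 - 198))) = (83 + 3091)/(34597 + (½)*(-925 - 28 + 792)/7) = 3174/(34597 + (½)*(⅐)*(-161)) = 3174/(34597 - 23/2) = 3174/(69171/2) = 3174*(2/69171) = 2116/23057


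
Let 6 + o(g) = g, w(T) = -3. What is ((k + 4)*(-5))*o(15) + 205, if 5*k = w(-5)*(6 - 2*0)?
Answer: 187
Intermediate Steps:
o(g) = -6 + g
k = -18/5 (k = (-3*(6 - 2*0))/5 = (-3*(6 + 0))/5 = (-3*6)/5 = (⅕)*(-18) = -18/5 ≈ -3.6000)
((k + 4)*(-5))*o(15) + 205 = ((-18/5 + 4)*(-5))*(-6 + 15) + 205 = ((⅖)*(-5))*9 + 205 = -2*9 + 205 = -18 + 205 = 187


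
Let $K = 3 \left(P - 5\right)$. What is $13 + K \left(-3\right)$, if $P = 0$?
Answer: $58$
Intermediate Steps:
$K = -15$ ($K = 3 \left(0 - 5\right) = 3 \left(-5\right) = -15$)
$13 + K \left(-3\right) = 13 - -45 = 13 + 45 = 58$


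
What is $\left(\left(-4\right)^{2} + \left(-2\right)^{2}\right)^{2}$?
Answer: $400$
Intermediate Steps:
$\left(\left(-4\right)^{2} + \left(-2\right)^{2}\right)^{2} = \left(16 + 4\right)^{2} = 20^{2} = 400$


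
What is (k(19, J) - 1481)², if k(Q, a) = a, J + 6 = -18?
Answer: 2265025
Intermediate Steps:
J = -24 (J = -6 - 18 = -24)
(k(19, J) - 1481)² = (-24 - 1481)² = (-1505)² = 2265025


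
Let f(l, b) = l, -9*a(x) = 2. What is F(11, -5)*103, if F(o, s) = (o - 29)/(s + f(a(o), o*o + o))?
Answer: 16686/47 ≈ 355.02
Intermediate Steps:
a(x) = -2/9 (a(x) = -⅑*2 = -2/9)
F(o, s) = (-29 + o)/(-2/9 + s) (F(o, s) = (o - 29)/(s - 2/9) = (-29 + o)/(-2/9 + s))
F(11, -5)*103 = (9*(-29 + 11)/(-2 + 9*(-5)))*103 = (9*(-18)/(-2 - 45))*103 = (9*(-18)/(-47))*103 = (9*(-1/47)*(-18))*103 = (162/47)*103 = 16686/47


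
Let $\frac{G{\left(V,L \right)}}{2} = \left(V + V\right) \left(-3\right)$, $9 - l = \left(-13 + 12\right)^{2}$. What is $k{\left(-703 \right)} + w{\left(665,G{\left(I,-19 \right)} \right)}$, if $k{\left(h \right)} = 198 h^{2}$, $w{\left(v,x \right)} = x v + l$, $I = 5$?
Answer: $97813490$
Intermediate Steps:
$l = 8$ ($l = 9 - \left(-13 + 12\right)^{2} = 9 - \left(-1\right)^{2} = 9 - 1 = 8$)
$G{\left(V,L \right)} = - 12 V$ ($G{\left(V,L \right)} = 2 \left(V + V\right) \left(-3\right) = 2 \cdot 2 V \left(-3\right) = 2 \left(- 6 V\right) = - 12 V$)
$w{\left(v,x \right)} = 8 + v x$ ($w{\left(v,x \right)} = x v + 8 = v x + 8 = 8 + v x$)
$k{\left(-703 \right)} + w{\left(665,G{\left(I,-19 \right)} \right)} = 198 \left(-703\right)^{2} + \left(8 + 665 \left(\left(-12\right) 5\right)\right) = 198 \cdot 494209 + \left(8 + 665 \left(-60\right)\right) = 97853382 + \left(8 - 39900\right) = 97853382 - 39892 = 97813490$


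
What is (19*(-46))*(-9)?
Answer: 7866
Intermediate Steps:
(19*(-46))*(-9) = -874*(-9) = 7866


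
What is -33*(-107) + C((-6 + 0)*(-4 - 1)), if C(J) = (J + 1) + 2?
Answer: 3564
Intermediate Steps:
C(J) = 3 + J (C(J) = (1 + J) + 2 = 3 + J)
-33*(-107) + C((-6 + 0)*(-4 - 1)) = -33*(-107) + (3 + (-6 + 0)*(-4 - 1)) = 3531 + (3 - 6*(-5)) = 3531 + (3 + 30) = 3531 + 33 = 3564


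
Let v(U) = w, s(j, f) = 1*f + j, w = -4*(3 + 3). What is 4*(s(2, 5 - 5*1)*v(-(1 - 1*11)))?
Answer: -192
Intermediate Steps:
w = -24 (w = -4*6 = -24)
s(j, f) = f + j
v(U) = -24
4*(s(2, 5 - 5*1)*v(-(1 - 1*11))) = 4*(((5 - 5*1) + 2)*(-24)) = 4*(((5 - 5) + 2)*(-24)) = 4*((0 + 2)*(-24)) = 4*(2*(-24)) = 4*(-48) = -192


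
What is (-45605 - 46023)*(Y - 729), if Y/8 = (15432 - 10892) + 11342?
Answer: -11575090356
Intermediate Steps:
Y = 127056 (Y = 8*((15432 - 10892) + 11342) = 8*(4540 + 11342) = 8*15882 = 127056)
(-45605 - 46023)*(Y - 729) = (-45605 - 46023)*(127056 - 729) = -91628*126327 = -11575090356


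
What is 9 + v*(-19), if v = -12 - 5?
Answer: 332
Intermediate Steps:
v = -17
9 + v*(-19) = 9 - 17*(-19) = 9 + 323 = 332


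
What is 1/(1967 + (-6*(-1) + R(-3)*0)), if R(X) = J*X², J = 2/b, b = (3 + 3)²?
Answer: 1/1973 ≈ 0.00050684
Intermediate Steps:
b = 36 (b = 6² = 36)
J = 1/18 (J = 2/36 = 2*(1/36) = 1/18 ≈ 0.055556)
R(X) = X²/18
1/(1967 + (-6*(-1) + R(-3)*0)) = 1/(1967 + (-6*(-1) + ((1/18)*(-3)²)*0)) = 1/(1967 + (6 + ((1/18)*9)*0)) = 1/(1967 + (6 + (½)*0)) = 1/(1967 + (6 + 0)) = 1/(1967 + 6) = 1/1973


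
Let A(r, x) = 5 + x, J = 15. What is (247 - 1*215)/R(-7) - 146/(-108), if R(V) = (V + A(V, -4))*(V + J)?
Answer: 37/54 ≈ 0.68519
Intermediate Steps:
R(V) = (1 + V)*(15 + V) (R(V) = (V + (5 - 4))*(V + 15) = (V + 1)*(15 + V) = (1 + V)*(15 + V))
(247 - 1*215)/R(-7) - 146/(-108) = (247 - 1*215)/(15 + (-7)² + 16*(-7)) - 146/(-108) = (247 - 215)/(15 + 49 - 112) - 146*(-1/108) = 32/(-48) + 73/54 = 32*(-1/48) + 73/54 = -⅔ + 73/54 = 37/54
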